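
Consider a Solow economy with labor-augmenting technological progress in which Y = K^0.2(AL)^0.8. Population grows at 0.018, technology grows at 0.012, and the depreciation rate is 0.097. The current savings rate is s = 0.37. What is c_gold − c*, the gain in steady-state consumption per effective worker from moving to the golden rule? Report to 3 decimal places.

Break-even investment rate: n + g + δ = 0.018 + 0.012 + 0.097 = 0.127.
Current steady state (s = 0.37): k* = (0.37/0.127)^(1/0.8) ≈ 3.8063, y* = 3.8063^0.2 ≈ 1.3065, c* = (1−0.37)·1.3065 ≈ 0.8231.
Golden rule sets MPK = n+g+δ: 0.2·k^(0.2−1) = 0.127, so k_gold = (0.2/0.127)^(1/0.8) ≈ 1.7641.
y_gold = 1.7641^0.2 ≈ 1.1202, c_gold = y_gold − 0.127·k_gold ≈ 0.8962.
Gain: Δc = 0.8962 − 0.8231 ≈ 0.0731.

Δc ≈ 0.073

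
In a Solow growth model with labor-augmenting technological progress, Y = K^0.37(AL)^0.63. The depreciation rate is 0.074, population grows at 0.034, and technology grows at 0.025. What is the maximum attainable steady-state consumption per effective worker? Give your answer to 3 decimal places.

n + g + δ = 0.034 + 0.025 + 0.074 = 0.133.
Maximizing c = f(k) − (n+g+δ)·k gives f'(k) = n+g+δ, i.e. 0.37·k^(0.37−1) = 0.133, so k_gold = (0.37/0.133)^(1/0.63) ≈ 5.0736.
y_gold = 5.0736^0.37 ≈ 1.8238.
c_gold = y_gold − (n+g+δ)·k_gold = 1.8238 − 0.133·5.0736 ≈ 1.1490.

c_gold ≈ 1.149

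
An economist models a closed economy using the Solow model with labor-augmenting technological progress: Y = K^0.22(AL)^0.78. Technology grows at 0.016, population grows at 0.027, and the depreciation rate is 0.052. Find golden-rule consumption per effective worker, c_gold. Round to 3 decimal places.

c_gold ≈ 0.988

Break-even investment rate: n + g + δ = 0.027 + 0.016 + 0.052 = 0.095.
Maximizing c = f(k) − (n+g+δ)·k gives f'(k) = n+g+δ, i.e. 0.22·k^(0.22−1) = 0.095, so k_gold = (0.22/0.095)^(1/0.78) ≈ 2.9347.
y_gold = 2.9347^0.22 ≈ 1.2673.
c_gold = y_gold − (n+g+δ)·k_gold = 1.2673 − 0.095·2.9347 ≈ 0.9885.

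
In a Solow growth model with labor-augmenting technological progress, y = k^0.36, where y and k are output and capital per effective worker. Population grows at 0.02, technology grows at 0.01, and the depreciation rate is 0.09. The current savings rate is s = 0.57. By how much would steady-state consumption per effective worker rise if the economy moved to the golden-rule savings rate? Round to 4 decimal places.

Capital per effective worker breaks even when investment replaces (n + g + δ)·k; here n + g + δ = 0.12.
Current steady state (s = 0.57): k* = (0.57/0.12)^(1/0.64) ≈ 11.4113, y* = 11.4113^0.36 ≈ 2.4024, c* = (1−0.57)·2.4024 ≈ 1.0330.
Golden rule sets MPK = n+g+δ: 0.36·k^(0.36−1) = 0.12, so k_gold = (0.36/0.12)^(1/0.64) ≈ 5.5655.
y_gold = 5.5655^0.36 ≈ 1.8552, c_gold = y_gold − 0.12·k_gold ≈ 1.1873.
Gain: Δc = 1.1873 − 1.0330 ≈ 0.1543.

Δc ≈ 0.1543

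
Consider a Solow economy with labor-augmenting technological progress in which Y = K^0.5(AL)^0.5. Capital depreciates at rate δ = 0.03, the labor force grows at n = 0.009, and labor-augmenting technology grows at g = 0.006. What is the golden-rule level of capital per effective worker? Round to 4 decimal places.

k_gold ≈ 123.4568

Break-even investment rate: n + g + δ = 0.009 + 0.006 + 0.03 = 0.045.
Maximizing c = f(k) − (n+g+δ)·k gives f'(k) = n+g+δ, i.e. 0.5·k^(0.5−1) = 0.045, so k_gold = (0.5/0.045)^(1/0.5) ≈ 123.4568.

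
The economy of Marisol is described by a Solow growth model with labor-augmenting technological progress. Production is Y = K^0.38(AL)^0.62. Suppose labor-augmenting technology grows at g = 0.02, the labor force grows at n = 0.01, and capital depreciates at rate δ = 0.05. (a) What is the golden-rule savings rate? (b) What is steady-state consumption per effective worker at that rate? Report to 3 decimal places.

(a) s_gold = 0.380; (b) c_gold ≈ 1.611

n + g + δ = 0.01 + 0.02 + 0.05 = 0.08.
For Cobb-Douglas, s_gold equals capital's share: s_gold = 0.38.
At the golden rule the marginal product of capital equals n+g+δ: 0.38·k^(0.38−1) = 0.08. Solving, k_gold = (0.38/0.08)^(1/0.62) ≈ 12.3436.
y_gold = 12.3436^0.38 ≈ 2.5986; c_gold = (1−0.38)·y_gold ≈ 1.6112.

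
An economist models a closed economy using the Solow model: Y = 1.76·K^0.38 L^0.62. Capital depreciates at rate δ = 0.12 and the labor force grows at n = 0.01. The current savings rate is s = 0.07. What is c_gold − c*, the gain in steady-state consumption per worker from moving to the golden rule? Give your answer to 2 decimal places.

Δc ≈ 1.39

n + δ = 0.01 + 0.12 = 0.13.
Current steady state (s = 0.07): k* = (0.07·1.76/0.13)^(1/0.62) ≈ 0.9170, y* = 1.76·0.9170^0.38 ≈ 1.7030, c* = (1−0.07)·1.7030 ≈ 1.5838.
Setting f'(k) = n+δ gives 0.38·1.76·k^(0.38−1) = 0.13, hence k_gold = (0.38·1.76/0.13)^(1/0.62) ≈ 14.0392.
y_gold = 1.76·14.0392^0.38 ≈ 4.8029, c_gold = y_gold − 0.13·k_gold ≈ 2.9778.
Gain: Δc = 2.9778 − 1.5838 ≈ 1.3940.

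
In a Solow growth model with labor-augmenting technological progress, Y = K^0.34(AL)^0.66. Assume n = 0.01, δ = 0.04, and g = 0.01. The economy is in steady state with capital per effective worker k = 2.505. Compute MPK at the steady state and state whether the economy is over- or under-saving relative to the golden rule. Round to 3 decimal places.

Break-even investment rate: n + g + δ = 0.01 + 0.01 + 0.04 = 0.06.
MPK = 0.34·k^(0.34−1) = 0.34·2.505^(-0.66) ≈ 0.1855.
MPK > 0.06, so the economy is dynamically efficient (under-saving).

under-saving; MPK ≈ 0.185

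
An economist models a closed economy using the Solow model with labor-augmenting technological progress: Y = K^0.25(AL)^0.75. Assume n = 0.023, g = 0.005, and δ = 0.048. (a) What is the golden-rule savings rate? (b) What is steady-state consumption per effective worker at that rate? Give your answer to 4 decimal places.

(a) s_gold = 0.2500; (b) c_gold ≈ 1.1154

Capital per effective worker breaks even when investment replaces (n + g + δ)·k; here n + g + δ = 0.076.
For Cobb-Douglas, s_gold equals capital's share: s_gold = 0.25.
Golden rule sets MPK = n+g+δ: 0.25·k^(0.25−1) = 0.076, so k_gold = (0.25/0.076)^(1/0.75) ≈ 4.8922.
y_gold = 4.8922^0.25 ≈ 1.4872; c_gold = (1−0.25)·y_gold ≈ 1.1154.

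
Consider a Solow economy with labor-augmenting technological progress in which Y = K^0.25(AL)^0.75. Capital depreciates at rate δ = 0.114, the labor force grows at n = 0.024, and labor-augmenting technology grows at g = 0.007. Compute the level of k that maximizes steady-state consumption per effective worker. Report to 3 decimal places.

Capital per effective worker breaks even when investment replaces (n + g + δ)·k; here n + g + δ = 0.145.
Setting f'(k) = n+g+δ gives 0.25·k^(0.25−1) = 0.145, hence k_gold = (0.25/0.145)^(1/0.75) ≈ 2.0674.

k_gold ≈ 2.067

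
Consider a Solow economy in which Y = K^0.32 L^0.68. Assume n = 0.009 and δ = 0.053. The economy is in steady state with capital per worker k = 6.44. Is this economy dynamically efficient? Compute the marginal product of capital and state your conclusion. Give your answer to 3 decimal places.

dynamically efficient; MPK ≈ 0.090

Capital per worker breaks even when investment replaces (n + δ)·k; here n + δ = 0.062.
MPK = 0.32·k^(0.32−1) = 0.32·6.44^(-0.68) ≈ 0.0902.
MPK > 0.062, so the economy is dynamically efficient (under-saving).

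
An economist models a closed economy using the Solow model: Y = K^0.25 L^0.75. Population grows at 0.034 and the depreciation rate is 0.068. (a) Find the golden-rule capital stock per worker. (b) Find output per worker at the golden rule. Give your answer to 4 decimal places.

The effective depreciation rate is n + δ = 0.034 + 0.068 = 0.102.
Setting f'(k) = n+δ gives 0.25·k^(0.25−1) = 0.102, hence k_gold = (0.25/0.102)^(1/0.75) ≈ 3.3046.
y_gold = 3.3046^0.25 ≈ 1.3483.

(a) k_gold ≈ 3.3046; (b) y_gold ≈ 1.3483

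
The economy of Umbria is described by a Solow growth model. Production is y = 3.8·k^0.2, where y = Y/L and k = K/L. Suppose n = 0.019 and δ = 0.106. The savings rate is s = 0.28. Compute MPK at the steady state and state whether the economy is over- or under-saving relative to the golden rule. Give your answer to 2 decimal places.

n + δ = 0.019 + 0.106 = 0.125.
Steady-state k*: s·A·k^0.2 = 0.125·k gives k* = (0.28·3.8/0.125)^(1/0.8) ≈ 14.5392.
MPK = 0.2·3.8·14.5392^(-0.8) ≈ 0.0893.
MPK < n+δ = 0.125, so the economy is dynamically inefficient (over-saving).

over-saving; MPK ≈ 0.09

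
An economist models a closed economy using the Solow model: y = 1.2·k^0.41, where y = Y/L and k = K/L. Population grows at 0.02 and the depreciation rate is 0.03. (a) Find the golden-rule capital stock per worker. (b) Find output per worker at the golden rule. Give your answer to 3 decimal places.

(a) k_gold ≈ 48.200; (b) y_gold ≈ 5.878

n + δ = 0.02 + 0.03 = 0.05.
At the golden rule the marginal product of capital equals n+δ: 0.41·1.2·k^(0.41−1) = 0.05. Solving, k_gold = (0.41·1.2/0.05)^(1/0.59) ≈ 48.1995.
y_gold = 1.2·48.1995^0.41 ≈ 5.8780.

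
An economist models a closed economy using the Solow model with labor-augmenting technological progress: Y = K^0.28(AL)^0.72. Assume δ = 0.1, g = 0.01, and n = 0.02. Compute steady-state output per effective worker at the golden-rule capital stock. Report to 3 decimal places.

Break-even investment rate: n + g + δ = 0.02 + 0.01 + 0.1 = 0.13.
Setting f'(k) = n+g+δ gives 0.28·k^(0.28−1) = 0.13, hence k_gold = (0.28/0.13)^(1/0.72) ≈ 2.9027.
Output: y_gold = k_gold^0.28 = 2.9027^0.28 ≈ 1.3477.

y_gold ≈ 1.348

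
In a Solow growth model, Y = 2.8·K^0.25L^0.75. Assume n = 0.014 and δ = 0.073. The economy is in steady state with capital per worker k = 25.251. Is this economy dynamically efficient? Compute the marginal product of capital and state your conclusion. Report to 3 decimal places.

dynamically inefficient; MPK ≈ 0.062

n + δ = 0.014 + 0.073 = 0.087.
MPK = 0.25·2.8·k^(0.25−1) = 0.25·2.8·25.251^(-0.75) ≈ 0.0621.
MPK < 0.087, so the economy is dynamically inefficient (over-saving).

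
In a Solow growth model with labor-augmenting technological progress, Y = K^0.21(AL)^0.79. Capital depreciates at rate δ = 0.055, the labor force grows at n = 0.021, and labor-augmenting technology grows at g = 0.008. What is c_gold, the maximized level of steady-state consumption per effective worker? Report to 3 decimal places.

c_gold ≈ 1.008

Capital per effective worker breaks even when investment replaces (n + g + δ)·k; here n + g + δ = 0.084.
Golden rule sets MPK = n+g+δ: 0.21·k^(0.21−1) = 0.084, so k_gold = (0.21/0.084)^(1/0.79) ≈ 3.1895.
y_gold = 3.1895^0.21 ≈ 1.2758.
c_gold = y_gold − (n+g+δ)·k_gold = 1.2758 − 0.084·3.1895 ≈ 1.0079.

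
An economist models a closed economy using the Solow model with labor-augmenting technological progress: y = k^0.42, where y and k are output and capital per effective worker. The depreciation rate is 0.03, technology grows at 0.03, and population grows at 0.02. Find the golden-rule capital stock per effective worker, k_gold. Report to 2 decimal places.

k_gold ≈ 17.44

Capital per effective worker breaks even when investment replaces (n + g + δ)·k; here n + g + δ = 0.08.
At the golden rule the marginal product of capital equals n+g+δ: 0.42·k^(0.42−1) = 0.08. Solving, k_gold = (0.42/0.08)^(1/0.58) ≈ 17.4443.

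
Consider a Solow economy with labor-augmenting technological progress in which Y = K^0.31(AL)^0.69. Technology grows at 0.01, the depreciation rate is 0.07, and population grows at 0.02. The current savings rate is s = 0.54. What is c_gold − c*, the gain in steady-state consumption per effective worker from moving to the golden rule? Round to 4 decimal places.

Δc ≈ 0.1658

The effective depreciation rate is n + g + δ = 0.02 + 0.01 + 0.07 = 0.1.
Current steady state (s = 0.54): k* = (0.54/0.1)^(1/0.69) ≈ 11.5197, y* = 11.5197^0.31 ≈ 2.1333, c* = (1−0.54)·2.1333 ≈ 0.9813.
Setting f'(k) = n+g+δ gives 0.31·k^(0.31−1) = 0.1, hence k_gold = (0.31/0.1)^(1/0.69) ≈ 5.1537.
y_gold = 5.1537^0.31 ≈ 1.6625, c_gold = y_gold − 0.1·k_gold ≈ 1.1471.
Gain: Δc = 1.1471 − 0.9813 ≈ 0.1658.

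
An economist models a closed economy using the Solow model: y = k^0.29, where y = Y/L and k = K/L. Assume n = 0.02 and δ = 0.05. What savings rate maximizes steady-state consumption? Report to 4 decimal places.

Break-even investment rate: n + δ = 0.02 + 0.05 = 0.07.
At the golden rule MPK = n+δ, and in any Cobb-Douglas steady state s = (n+δ)·k/y = MPK·k/y = capital's share 0.29.

s_gold = 0.2900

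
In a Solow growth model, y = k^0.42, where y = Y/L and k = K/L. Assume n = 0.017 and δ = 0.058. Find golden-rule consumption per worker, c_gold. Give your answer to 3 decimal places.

The effective depreciation rate is n + δ = 0.017 + 0.058 = 0.075.
At the golden rule the marginal product of capital equals n+δ: 0.42·k^(0.42−1) = 0.075. Solving, k_gold = (0.42/0.075)^(1/0.58) ≈ 19.4975.
y_gold = 19.4975^0.42 ≈ 3.4817.
c_gold = y_gold − (n+δ)·k_gold = 3.4817 − 0.075·19.4975 ≈ 2.0194.

c_gold ≈ 2.019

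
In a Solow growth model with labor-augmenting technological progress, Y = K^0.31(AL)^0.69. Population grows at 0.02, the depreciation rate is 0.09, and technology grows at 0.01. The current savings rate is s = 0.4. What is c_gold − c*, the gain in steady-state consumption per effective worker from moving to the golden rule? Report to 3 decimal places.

n + g + δ = 0.02 + 0.01 + 0.09 = 0.12.
Current steady state (s = 0.4): k* = (0.4/0.12)^(1/0.69) ≈ 5.7253, y* = 5.7253^0.31 ≈ 1.7176, c* = (1−0.4)·1.7176 ≈ 1.0305.
At the golden rule the marginal product of capital equals n+g+δ: 0.31·k^(0.31−1) = 0.12. Solving, k_gold = (0.31/0.12)^(1/0.69) ≈ 3.9570.
y_gold = 3.9570^0.31 ≈ 1.5317, c_gold = y_gold − 0.12·k_gold ≈ 1.0569.
Gain: Δc = 1.0569 − 1.0305 ≈ 0.0263.

Δc ≈ 0.026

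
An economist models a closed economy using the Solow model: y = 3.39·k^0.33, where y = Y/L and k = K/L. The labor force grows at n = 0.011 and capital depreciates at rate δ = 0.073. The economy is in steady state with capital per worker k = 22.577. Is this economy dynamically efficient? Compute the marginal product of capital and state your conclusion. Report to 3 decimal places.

n + δ = 0.011 + 0.073 = 0.084.
MPK = 0.33·3.39·k^(0.33−1) = 0.33·3.39·22.577^(-0.67) ≈ 0.1386.
MPK > 0.084, so the economy is dynamically efficient (under-saving).

dynamically efficient; MPK ≈ 0.139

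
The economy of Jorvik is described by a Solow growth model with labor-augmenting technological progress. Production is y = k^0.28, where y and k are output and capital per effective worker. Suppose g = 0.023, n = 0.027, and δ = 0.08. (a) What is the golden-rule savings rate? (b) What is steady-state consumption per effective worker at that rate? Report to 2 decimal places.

(a) s_gold = 0.28; (b) c_gold ≈ 0.97

The effective depreciation rate is n + g + δ = 0.027 + 0.023 + 0.08 = 0.13.
For Cobb-Douglas, s_gold equals capital's share: s_gold = 0.28.
Golden rule sets MPK = n+g+δ: 0.28·k^(0.28−1) = 0.13, so k_gold = (0.28/0.13)^(1/0.72) ≈ 2.9027.
y_gold = 2.9027^0.28 ≈ 1.3477; c_gold = (1−0.28)·y_gold ≈ 0.9703.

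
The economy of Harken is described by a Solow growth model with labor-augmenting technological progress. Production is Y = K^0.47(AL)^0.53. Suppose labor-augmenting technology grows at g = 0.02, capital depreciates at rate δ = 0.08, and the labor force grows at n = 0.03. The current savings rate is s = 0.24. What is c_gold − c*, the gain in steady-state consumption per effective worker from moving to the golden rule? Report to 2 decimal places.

Δc ≈ 0.35

Break-even investment rate: n + g + δ = 0.03 + 0.02 + 0.08 = 0.13.
Current steady state (s = 0.24): k* = (0.24/0.13)^(1/0.53) ≈ 3.1797, y* = 3.1797^0.47 ≈ 1.7224, c* = (1−0.24)·1.7224 ≈ 1.3090.
At the golden rule the marginal product of capital equals n+g+δ: 0.47·k^(0.47−1) = 0.13. Solving, k_gold = (0.47/0.13)^(1/0.53) ≈ 11.3011.
y_gold = 11.3011^0.47 ≈ 3.1258, c_gold = y_gold − 0.13·k_gold ≈ 1.6567.
Gain: Δc = 1.6567 − 1.3090 ≈ 0.3477.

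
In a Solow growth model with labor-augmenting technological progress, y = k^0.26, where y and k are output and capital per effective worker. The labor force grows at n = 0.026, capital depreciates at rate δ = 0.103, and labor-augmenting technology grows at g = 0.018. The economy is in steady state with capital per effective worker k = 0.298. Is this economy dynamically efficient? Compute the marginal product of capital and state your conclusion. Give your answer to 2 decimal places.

The effective depreciation rate is n + g + δ = 0.026 + 0.018 + 0.103 = 0.147.
MPK = 0.26·k^(0.26−1) = 0.26·0.298^(-0.74) ≈ 0.6369.
MPK > 0.147, so the economy is dynamically efficient (under-saving).

dynamically efficient; MPK ≈ 0.64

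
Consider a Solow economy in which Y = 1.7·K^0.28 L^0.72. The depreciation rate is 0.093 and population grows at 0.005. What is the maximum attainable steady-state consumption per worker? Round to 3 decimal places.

c_gold ≈ 2.263

Break-even investment rate: n + δ = 0.005 + 0.093 = 0.098.
Golden rule sets MPK = n+δ: 0.28·1.7·k^(0.28−1) = 0.098, so k_gold = (0.28·1.7/0.098)^(1/0.72) ≈ 8.9806.
y_gold = 1.7·8.9806^0.28 ≈ 3.1432.
c_gold = y_gold − (n+δ)·k_gold = 3.1432 − 0.098·8.9806 ≈ 2.2631.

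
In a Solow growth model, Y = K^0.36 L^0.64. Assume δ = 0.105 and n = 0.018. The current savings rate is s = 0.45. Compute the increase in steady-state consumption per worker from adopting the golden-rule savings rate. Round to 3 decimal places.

Δc ≈ 0.030

Break-even investment rate: n + δ = 0.018 + 0.105 = 0.123.
Current steady state (s = 0.45): k* = (0.45/0.123)^(1/0.64) ≈ 7.5887, y* = 7.5887^0.36 ≈ 2.0742, c* = (1−0.45)·2.0742 ≈ 1.1408.
Golden rule sets MPK = n+δ: 0.36·k^(0.36−1) = 0.123, so k_gold = (0.36/0.123)^(1/0.64) ≈ 5.3548.
y_gold = 5.3548^0.36 ≈ 1.8296, c_gold = y_gold − 0.123·k_gold ≈ 1.1709.
Gain: Δc = 1.1709 − 1.1408 ≈ 0.0301.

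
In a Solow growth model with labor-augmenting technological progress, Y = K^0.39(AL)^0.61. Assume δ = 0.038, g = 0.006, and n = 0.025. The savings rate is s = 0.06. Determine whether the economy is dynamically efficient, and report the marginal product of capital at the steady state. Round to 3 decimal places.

dynamically efficient; MPK ≈ 0.449

The effective depreciation rate is n + g + δ = 0.025 + 0.006 + 0.038 = 0.069.
Steady-state k*: s·k^0.39 = 0.069·k gives k* = (0.06/0.069)^(1/0.61) ≈ 0.7952.
MPK = 0.39·0.7952^(-0.61) ≈ 0.4485.
MPK > n+g+δ = 0.069, so the economy is dynamically efficient (under-saving).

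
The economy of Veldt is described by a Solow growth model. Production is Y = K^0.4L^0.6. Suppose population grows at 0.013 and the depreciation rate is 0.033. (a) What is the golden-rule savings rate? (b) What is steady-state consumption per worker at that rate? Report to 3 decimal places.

(a) s_gold = 0.400; (b) c_gold ≈ 2.537

Capital per worker breaks even when investment replaces (n + δ)·k; here n + δ = 0.046.
For Cobb-Douglas, s_gold equals capital's share: s_gold = 0.4.
At the golden rule the marginal product of capital equals n+δ: 0.4·k^(0.4−1) = 0.046. Solving, k_gold = (0.4/0.046)^(1/0.6) ≈ 36.7708.
y_gold = 36.7708^0.4 ≈ 4.2286; c_gold = (1−0.4)·y_gold ≈ 2.5372.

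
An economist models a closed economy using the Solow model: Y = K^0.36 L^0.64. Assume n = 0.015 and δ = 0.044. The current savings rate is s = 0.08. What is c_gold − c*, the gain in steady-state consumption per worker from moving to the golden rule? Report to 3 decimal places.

The effective depreciation rate is n + δ = 0.015 + 0.044 = 0.059.
Current steady state (s = 0.08): k* = (0.08/0.059)^(1/0.64) ≈ 1.6092, y* = 1.6092^0.36 ≈ 1.1868, c* = (1−0.08)·1.1868 ≈ 1.0919.
At the golden rule the marginal product of capital equals n+δ: 0.36·k^(0.36−1) = 0.059. Solving, k_gold = (0.36/0.059)^(1/0.64) ≈ 16.8759.
y_gold = 16.8759^0.36 ≈ 2.7658, c_gold = y_gold − 0.059·k_gold ≈ 1.7701.
Gain: Δc = 1.7701 − 1.0919 ≈ 0.6782.

Δc ≈ 0.678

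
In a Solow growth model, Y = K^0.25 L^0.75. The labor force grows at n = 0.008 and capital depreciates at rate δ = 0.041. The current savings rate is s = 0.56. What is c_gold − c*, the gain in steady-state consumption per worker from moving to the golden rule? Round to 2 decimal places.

Capital per worker breaks even when investment replaces (n + δ)·k; here n + δ = 0.049.
Current steady state (s = 0.56): k* = (0.56/0.049)^(1/0.75) ≈ 25.7428, y* = 25.7428^0.25 ≈ 2.2525, c* = (1−0.56)·2.2525 ≈ 0.9911.
Setting f'(k) = n+δ gives 0.25·k^(0.25−1) = 0.049, hence k_gold = (0.25/0.049)^(1/0.75) ≈ 8.7833.
y_gold = 8.7833^0.25 ≈ 1.7215, c_gold = y_gold − 0.049·k_gold ≈ 1.2911.
Gain: Δc = 1.2911 − 0.9911 ≈ 0.3000.

Δc ≈ 0.30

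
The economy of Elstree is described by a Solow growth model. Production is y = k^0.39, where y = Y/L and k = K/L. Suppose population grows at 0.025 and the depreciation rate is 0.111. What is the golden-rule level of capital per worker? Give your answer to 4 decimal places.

k_gold ≈ 5.6240

Break-even investment rate: n + δ = 0.025 + 0.111 = 0.136.
Maximizing c = f(k) − (n+δ)·k gives f'(k) = n+δ, i.e. 0.39·k^(0.39−1) = 0.136, so k_gold = (0.39/0.136)^(1/0.61) ≈ 5.6240.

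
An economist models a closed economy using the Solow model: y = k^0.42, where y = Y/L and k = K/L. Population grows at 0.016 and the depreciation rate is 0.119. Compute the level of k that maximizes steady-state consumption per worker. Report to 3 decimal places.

k_gold ≈ 7.077

n + δ = 0.016 + 0.119 = 0.135.
Maximizing c = f(k) − (n+δ)·k gives f'(k) = n+δ, i.e. 0.42·k^(0.42−1) = 0.135, so k_gold = (0.42/0.135)^(1/0.58) ≈ 7.0771.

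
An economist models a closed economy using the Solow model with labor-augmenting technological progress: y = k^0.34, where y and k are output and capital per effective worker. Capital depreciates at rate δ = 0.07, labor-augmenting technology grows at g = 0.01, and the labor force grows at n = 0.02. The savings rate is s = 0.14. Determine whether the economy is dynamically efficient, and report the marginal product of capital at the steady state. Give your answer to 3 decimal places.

Capital per effective worker breaks even when investment replaces (n + g + δ)·k; here n + g + δ = 0.1.
Steady-state k*: s·k^0.34 = 0.1·k gives k* = (0.14/0.1)^(1/0.66) ≈ 1.6650.
MPK = 0.34·1.6650^(-0.66) ≈ 0.2429.
MPK > n+g+δ = 0.1, so the economy is dynamically efficient (under-saving).

dynamically efficient; MPK ≈ 0.243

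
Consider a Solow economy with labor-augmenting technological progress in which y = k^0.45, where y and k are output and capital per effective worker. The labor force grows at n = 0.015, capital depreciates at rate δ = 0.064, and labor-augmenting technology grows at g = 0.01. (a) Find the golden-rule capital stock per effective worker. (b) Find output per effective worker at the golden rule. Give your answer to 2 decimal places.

(a) k_gold ≈ 19.04; (b) y_gold ≈ 3.77

Break-even investment rate: n + g + δ = 0.015 + 0.01 + 0.064 = 0.089.
Maximizing c = f(k) − (n+g+δ)·k gives f'(k) = n+g+δ, i.e. 0.45·k^(0.45−1) = 0.089, so k_gold = (0.45/0.089)^(1/0.55) ≈ 19.0405.
y_gold = 19.0405^0.45 ≈ 3.7658.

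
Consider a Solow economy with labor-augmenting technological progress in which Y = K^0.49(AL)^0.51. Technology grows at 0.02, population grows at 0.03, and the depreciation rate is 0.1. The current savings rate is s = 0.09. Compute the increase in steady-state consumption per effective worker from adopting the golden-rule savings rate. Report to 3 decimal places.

n + g + δ = 0.03 + 0.02 + 0.1 = 0.15.
Current steady state (s = 0.09): k* = (0.09/0.15)^(1/0.51) ≈ 0.3673, y* = 0.3673^0.49 ≈ 0.6121, c* = (1−0.09)·0.6121 ≈ 0.5570.
Golden rule sets MPK = n+g+δ: 0.49·k^(0.49−1) = 0.15, so k_gold = (0.49/0.15)^(1/0.51) ≈ 10.1871.
y_gold = 10.1871^0.49 ≈ 3.1185, c_gold = y_gold − 0.15·k_gold ≈ 1.5904.
Gain: Δc = 1.5904 − 0.5570 ≈ 1.0334.

Δc ≈ 1.033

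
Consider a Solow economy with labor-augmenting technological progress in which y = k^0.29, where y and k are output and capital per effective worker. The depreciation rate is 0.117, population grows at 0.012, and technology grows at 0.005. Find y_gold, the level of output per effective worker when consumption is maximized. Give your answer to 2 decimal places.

y_gold ≈ 1.37

Break-even investment rate: n + g + δ = 0.012 + 0.005 + 0.117 = 0.134.
Maximizing c = f(k) − (n+g+δ)·k gives f'(k) = n+g+δ, i.e. 0.29·k^(0.29−1) = 0.134, so k_gold = (0.29/0.134)^(1/0.71) ≈ 2.9665.
Output: y_gold = k_gold^0.29 = 2.9665^0.29 ≈ 1.3707.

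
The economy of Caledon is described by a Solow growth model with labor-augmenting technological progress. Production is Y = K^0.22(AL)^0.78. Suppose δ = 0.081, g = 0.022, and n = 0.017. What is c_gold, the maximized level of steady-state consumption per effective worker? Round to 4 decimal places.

c_gold ≈ 0.9254

n + g + δ = 0.017 + 0.022 + 0.081 = 0.12.
At the golden rule the marginal product of capital equals n+g+δ: 0.22·k^(0.22−1) = 0.12. Solving, k_gold = (0.22/0.12)^(1/0.78) ≈ 2.1751.
y_gold = 2.1751^0.22 ≈ 1.1864.
c_gold = y_gold − (n+g+δ)·k_gold = 1.1864 − 0.12·2.1751 ≈ 0.9254.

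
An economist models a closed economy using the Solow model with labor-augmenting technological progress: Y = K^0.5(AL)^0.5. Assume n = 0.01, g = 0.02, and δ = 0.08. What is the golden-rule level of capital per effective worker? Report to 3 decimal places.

k_gold ≈ 20.661

n + g + δ = 0.01 + 0.02 + 0.08 = 0.11.
Maximizing c = f(k) − (n+g+δ)·k gives f'(k) = n+g+δ, i.e. 0.5·k^(0.5−1) = 0.11, so k_gold = (0.5/0.11)^(1/0.5) ≈ 20.6612.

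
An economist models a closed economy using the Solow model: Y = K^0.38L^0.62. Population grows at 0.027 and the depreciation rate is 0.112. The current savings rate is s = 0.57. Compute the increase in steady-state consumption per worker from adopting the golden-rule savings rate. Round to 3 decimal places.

Δc ≈ 0.127

Capital per worker breaks even when investment replaces (n + δ)·k; here n + δ = 0.139.
Current steady state (s = 0.57): k* = (0.57/0.139)^(1/0.62) ≈ 9.7383, y* = 9.7383^0.38 ≈ 2.3748, c* = (1−0.57)·2.3748 ≈ 1.0212.
Maximizing c = f(k) − (n+δ)·k gives f'(k) = n+δ, i.e. 0.38·k^(0.38−1) = 0.139, so k_gold = (0.38/0.139)^(1/0.62) ≈ 5.0637.
y_gold = 5.0637^0.38 ≈ 1.8522, c_gold = y_gold − 0.139·k_gold ≈ 1.1484.
Gain: Δc = 1.1484 − 1.0212 ≈ 0.1272.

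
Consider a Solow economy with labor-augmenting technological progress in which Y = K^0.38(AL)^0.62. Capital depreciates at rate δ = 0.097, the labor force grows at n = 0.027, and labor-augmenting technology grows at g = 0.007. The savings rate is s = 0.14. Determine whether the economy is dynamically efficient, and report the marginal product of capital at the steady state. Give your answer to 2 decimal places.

dynamically efficient; MPK ≈ 0.36

The effective depreciation rate is n + g + δ = 0.027 + 0.007 + 0.097 = 0.131.
Steady-state k*: s·k^0.38 = 0.131·k gives k* = (0.14/0.131)^(1/0.62) ≈ 1.1131.
MPK = 0.38·1.1131^(-0.62) ≈ 0.3556.
MPK > n+g+δ = 0.131, so the economy is dynamically efficient (under-saving).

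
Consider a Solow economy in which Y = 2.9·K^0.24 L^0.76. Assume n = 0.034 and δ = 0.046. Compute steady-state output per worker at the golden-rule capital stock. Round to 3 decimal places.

y_gold ≈ 5.742

The effective depreciation rate is n + δ = 0.034 + 0.046 = 0.08.
At the golden rule the marginal product of capital equals n+δ: 0.24·2.9·k^(0.24−1) = 0.08. Solving, k_gold = (0.24·2.9/0.08)^(1/0.76) ≈ 17.2270.
Output: y_gold = 2.9·k_gold^0.24 = 2.9·17.2270^0.24 ≈ 5.7423.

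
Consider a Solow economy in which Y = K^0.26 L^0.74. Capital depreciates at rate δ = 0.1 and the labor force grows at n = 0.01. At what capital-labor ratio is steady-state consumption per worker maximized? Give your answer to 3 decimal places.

n + δ = 0.01 + 0.1 = 0.11.
Setting f'(k) = n+δ gives 0.26·k^(0.26−1) = 0.11, hence k_gold = (0.26/0.11)^(1/0.74) ≈ 3.1977.

k_gold ≈ 3.198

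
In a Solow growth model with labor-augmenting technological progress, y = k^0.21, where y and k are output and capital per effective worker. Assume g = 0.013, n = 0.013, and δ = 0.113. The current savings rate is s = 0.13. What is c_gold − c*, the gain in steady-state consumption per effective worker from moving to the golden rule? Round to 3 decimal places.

n + g + δ = 0.013 + 0.013 + 0.113 = 0.139.
Current steady state (s = 0.13): k* = (0.13/0.139)^(1/0.79) ≈ 0.9188, y* = 0.9188^0.21 ≈ 0.9824, c* = (1−0.13)·0.9824 ≈ 0.8547.
Maximizing c = f(k) − (n+g+δ)·k gives f'(k) = n+g+δ, i.e. 0.21·k^(0.21−1) = 0.139, so k_gold = (0.21/0.139)^(1/0.79) ≈ 1.6859.
y_gold = 1.6859^0.21 ≈ 1.1159, c_gold = y_gold − 0.139·k_gold ≈ 0.8816.
Gain: Δc = 0.8816 − 0.8547 ≈ 0.0269.

Δc ≈ 0.027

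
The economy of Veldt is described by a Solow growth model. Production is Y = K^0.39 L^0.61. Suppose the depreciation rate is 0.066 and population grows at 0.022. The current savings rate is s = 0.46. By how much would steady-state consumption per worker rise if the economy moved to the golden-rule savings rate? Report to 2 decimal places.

The effective depreciation rate is n + δ = 0.022 + 0.066 = 0.088.
Current steady state (s = 0.46): k* = (0.46/0.088)^(1/0.61) ≈ 15.0487, y* = 15.0487^0.39 ≈ 2.8789, c* = (1−0.46)·2.8789 ≈ 1.5546.
Maximizing c = f(k) − (n+δ)·k gives f'(k) = n+δ, i.e. 0.39·k^(0.39−1) = 0.088, so k_gold = (0.39/0.088)^(1/0.61) ≈ 11.4808.
y_gold = 11.4808^0.39 ≈ 2.5905, c_gold = y_gold − 0.088·k_gold ≈ 1.5802.
Gain: Δc = 1.5802 − 1.5546 ≈ 0.0256.

Δc ≈ 0.03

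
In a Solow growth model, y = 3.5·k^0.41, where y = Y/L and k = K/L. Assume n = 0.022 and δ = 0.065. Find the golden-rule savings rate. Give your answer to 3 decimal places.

s_gold = 0.410

The effective depreciation rate is n + δ = 0.022 + 0.065 = 0.087.
At the golden rule MPK = n+δ, and in any Cobb-Douglas steady state s = (n+δ)·k/y = MPK·k/y = capital's share 0.41.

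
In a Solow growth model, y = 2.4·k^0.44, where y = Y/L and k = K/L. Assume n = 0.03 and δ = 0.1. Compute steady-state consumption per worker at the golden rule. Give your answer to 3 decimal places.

c_gold ≈ 6.969

n + δ = 0.03 + 0.1 = 0.13.
Maximizing c = f(k) − (n+δ)·k gives f'(k) = n+δ, i.e. 0.44·2.4·k^(0.44−1) = 0.13, so k_gold = (0.44·2.4/0.13)^(1/0.56) ≈ 42.1212.
y_gold = 2.4·42.1212^0.44 ≈ 12.4449.
c_gold = y_gold − (n+δ)·k_gold = 12.4449 − 0.13·42.1212 ≈ 6.9691.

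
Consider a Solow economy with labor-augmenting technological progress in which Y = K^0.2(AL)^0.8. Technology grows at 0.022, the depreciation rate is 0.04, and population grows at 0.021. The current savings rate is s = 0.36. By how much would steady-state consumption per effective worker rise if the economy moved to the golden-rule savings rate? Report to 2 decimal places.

Δc ≈ 0.07

The effective depreciation rate is n + g + δ = 0.021 + 0.022 + 0.04 = 0.083.
Current steady state (s = 0.36): k* = (0.36/0.083)^(1/0.8) ≈ 6.2594, y* = 6.2594^0.2 ≈ 1.4431, c* = (1−0.36)·1.4431 ≈ 0.9236.
Maximizing c = f(k) − (n+g+δ)·k gives f'(k) = n+g+δ, i.e. 0.2·k^(0.2−1) = 0.083, so k_gold = (0.2/0.083)^(1/0.8) ≈ 3.0022.
y_gold = 3.0022^0.2 ≈ 1.2459, c_gold = y_gold − 0.083·k_gold ≈ 0.9967.
Gain: Δc = 0.9967 − 0.9236 ≈ 0.0731.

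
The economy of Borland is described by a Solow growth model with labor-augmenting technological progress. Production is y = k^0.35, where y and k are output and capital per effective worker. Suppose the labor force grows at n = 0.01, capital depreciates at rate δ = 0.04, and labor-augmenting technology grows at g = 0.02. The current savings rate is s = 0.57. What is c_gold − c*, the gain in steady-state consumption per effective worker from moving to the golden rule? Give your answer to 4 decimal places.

n + g + δ = 0.01 + 0.02 + 0.04 = 0.07.
Current steady state (s = 0.57): k* = (0.57/0.07)^(1/0.65) ≈ 25.1881, y* = 25.1881^0.35 ≈ 3.0933, c* = (1−0.57)·3.0933 ≈ 1.3301.
Golden rule sets MPK = n+g+δ: 0.35·k^(0.35−1) = 0.07, so k_gold = (0.35/0.07)^(1/0.65) ≈ 11.8943.
y_gold = 11.8943^0.35 ≈ 2.3789, c_gold = y_gold − 0.07·k_gold ≈ 1.5463.
Gain: Δc = 1.5463 − 1.3301 ≈ 0.2162.

Δc ≈ 0.2162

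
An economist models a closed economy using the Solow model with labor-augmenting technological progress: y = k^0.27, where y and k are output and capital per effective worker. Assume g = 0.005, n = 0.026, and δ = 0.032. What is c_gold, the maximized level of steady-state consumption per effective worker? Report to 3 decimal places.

c_gold ≈ 1.251

Break-even investment rate: n + g + δ = 0.026 + 0.005 + 0.032 = 0.063.
Setting f'(k) = n+g+δ gives 0.27·k^(0.27−1) = 0.063, hence k_gold = (0.27/0.063)^(1/0.73) ≈ 7.3415.
y_gold = 7.3415^0.27 ≈ 1.7130.
c_gold = y_gold − (n+g+δ)·k_gold = 1.7130 − 0.063·7.3415 ≈ 1.2505.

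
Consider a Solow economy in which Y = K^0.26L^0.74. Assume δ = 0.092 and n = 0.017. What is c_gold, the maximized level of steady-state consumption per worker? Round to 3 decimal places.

n + δ = 0.017 + 0.092 = 0.109.
Golden rule sets MPK = n+δ: 0.26·k^(0.26−1) = 0.109, so k_gold = (0.26/0.109)^(1/0.74) ≈ 3.2374.
y_gold = 3.2374^0.26 ≈ 1.3572.
c_gold = y_gold − (n+δ)·k_gold = 1.3572 − 0.109·3.2374 ≈ 1.0043.

c_gold ≈ 1.004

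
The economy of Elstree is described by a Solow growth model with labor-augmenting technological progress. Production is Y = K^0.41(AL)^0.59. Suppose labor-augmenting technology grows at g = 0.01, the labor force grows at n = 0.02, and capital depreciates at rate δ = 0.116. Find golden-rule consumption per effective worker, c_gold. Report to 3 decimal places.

c_gold ≈ 1.209

Capital per effective worker breaks even when investment replaces (n + g + δ)·k; here n + g + δ = 0.146.
Golden rule sets MPK = n+g+δ: 0.41·k^(0.41−1) = 0.146, so k_gold = (0.41/0.146)^(1/0.59) ≈ 5.7551.
y_gold = 5.7551^0.41 ≈ 2.0494.
c_gold = y_gold − (n+g+δ)·k_gold = 2.0494 − 0.146·5.7551 ≈ 1.2091.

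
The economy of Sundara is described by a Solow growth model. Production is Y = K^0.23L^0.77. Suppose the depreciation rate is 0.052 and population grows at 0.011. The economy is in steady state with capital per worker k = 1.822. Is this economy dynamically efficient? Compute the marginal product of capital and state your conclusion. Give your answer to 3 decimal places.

dynamically efficient; MPK ≈ 0.145

The effective depreciation rate is n + δ = 0.011 + 0.052 = 0.063.
MPK = 0.23·k^(0.23−1) = 0.23·1.822^(-0.77) ≈ 0.1449.
MPK > 0.063, so the economy is dynamically efficient (under-saving).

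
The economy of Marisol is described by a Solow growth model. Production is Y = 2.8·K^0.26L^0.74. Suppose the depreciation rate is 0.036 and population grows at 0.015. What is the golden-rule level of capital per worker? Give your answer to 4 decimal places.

Capital per worker breaks even when investment replaces (n + δ)·k; here n + δ = 0.051.
Setting f'(k) = n+δ gives 0.26·2.8·k^(0.26−1) = 0.051, hence k_gold = (0.26·2.8/0.051)^(1/0.74) ≈ 36.3260.

k_gold ≈ 36.3260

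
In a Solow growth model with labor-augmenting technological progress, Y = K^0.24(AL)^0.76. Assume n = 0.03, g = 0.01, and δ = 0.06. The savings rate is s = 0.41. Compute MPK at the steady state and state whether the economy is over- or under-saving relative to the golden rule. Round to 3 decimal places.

The effective depreciation rate is n + g + δ = 0.03 + 0.01 + 0.06 = 0.1.
Steady-state k*: s·k^0.24 = 0.1·k gives k* = (0.41/0.1)^(1/0.76) ≈ 6.4017.
MPK = 0.24·6.4017^(-0.76) ≈ 0.0585.
MPK < n+g+δ = 0.1, so the economy is dynamically inefficient (over-saving).

over-saving; MPK ≈ 0.059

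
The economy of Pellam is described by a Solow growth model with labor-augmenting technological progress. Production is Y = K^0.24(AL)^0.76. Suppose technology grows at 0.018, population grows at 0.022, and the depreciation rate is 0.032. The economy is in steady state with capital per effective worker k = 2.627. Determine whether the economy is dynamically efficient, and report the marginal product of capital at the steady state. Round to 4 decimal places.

The effective depreciation rate is n + g + δ = 0.022 + 0.018 + 0.032 = 0.072.
MPK = 0.24·k^(0.24−1) = 0.24·2.627^(-0.76) ≈ 0.1152.
MPK > 0.072, so the economy is dynamically efficient (under-saving).

dynamically efficient; MPK ≈ 0.1152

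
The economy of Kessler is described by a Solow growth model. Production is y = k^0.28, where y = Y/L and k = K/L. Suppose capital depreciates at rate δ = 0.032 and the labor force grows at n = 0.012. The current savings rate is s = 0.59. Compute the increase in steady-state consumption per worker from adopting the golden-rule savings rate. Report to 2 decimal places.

Break-even investment rate: n + δ = 0.012 + 0.032 = 0.044.
Current steady state (s = 0.59): k* = (0.59/0.044)^(1/0.72) ≈ 36.7987, y* = 36.7987^0.28 ≈ 2.7443, c* = (1−0.59)·2.7443 ≈ 1.1252.
Golden rule sets MPK = n+δ: 0.28·k^(0.28−1) = 0.044, so k_gold = (0.28/0.044)^(1/0.72) ≈ 13.0695.
y_gold = 13.0695^0.28 ≈ 2.0538, c_gold = y_gold − 0.044·k_gold ≈ 1.4787.
Gain: Δc = 1.4787 − 1.1252 ≈ 0.3535.

Δc ≈ 0.35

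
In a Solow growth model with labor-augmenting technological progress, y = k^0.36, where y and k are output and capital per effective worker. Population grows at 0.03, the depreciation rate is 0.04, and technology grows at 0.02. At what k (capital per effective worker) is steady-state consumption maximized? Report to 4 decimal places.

k_gold ≈ 8.7241

n + g + δ = 0.03 + 0.02 + 0.04 = 0.09.
Golden rule sets MPK = n+g+δ: 0.36·k^(0.36−1) = 0.09, so k_gold = (0.36/0.09)^(1/0.64) ≈ 8.7241.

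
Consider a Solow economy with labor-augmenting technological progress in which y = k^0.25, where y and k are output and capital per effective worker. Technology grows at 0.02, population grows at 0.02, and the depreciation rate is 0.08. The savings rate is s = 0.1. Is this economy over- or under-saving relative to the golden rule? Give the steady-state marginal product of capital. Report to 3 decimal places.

under-saving; MPK ≈ 0.300

Capital per effective worker breaks even when investment replaces (n + g + δ)·k; here n + g + δ = 0.12.
Steady-state k*: s·k^0.25 = 0.12·k gives k* = (0.1/0.12)^(1/0.75) ≈ 0.7842.
MPK = 0.25·0.7842^(-0.75) ≈ 0.3000.
MPK > n+g+δ = 0.12, so the economy is dynamically efficient (under-saving).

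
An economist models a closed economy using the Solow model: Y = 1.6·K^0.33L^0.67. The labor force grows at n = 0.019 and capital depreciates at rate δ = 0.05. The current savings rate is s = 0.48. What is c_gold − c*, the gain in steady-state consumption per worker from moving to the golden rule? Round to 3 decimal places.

Capital per worker breaks even when investment replaces (n + δ)·k; here n + δ = 0.069.
Current steady state (s = 0.48): k* = (0.48·1.6/0.069)^(1/0.67) ≈ 36.4719, y* = 1.6·36.4719^0.33 ≈ 5.2428, c* = (1−0.48)·5.2428 ≈ 2.7263.
Setting f'(k) = n+δ gives 0.33·1.6·k^(0.33−1) = 0.069, hence k_gold = (0.33·1.6/0.069)^(1/0.67) ≈ 20.8488.
y_gold = 1.6·20.8488^0.33 ≈ 4.3593, c_gold = y_gold − 0.069·k_gold ≈ 2.9207.
Gain: Δc = 2.9207 − 2.7263 ≈ 0.1945.

Δc ≈ 0.194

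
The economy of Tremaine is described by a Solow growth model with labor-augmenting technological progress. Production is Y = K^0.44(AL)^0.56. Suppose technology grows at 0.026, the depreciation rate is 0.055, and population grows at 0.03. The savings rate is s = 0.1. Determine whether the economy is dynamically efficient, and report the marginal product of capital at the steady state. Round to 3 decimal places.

Capital per effective worker breaks even when investment replaces (n + g + δ)·k; here n + g + δ = 0.111.
Steady-state k*: s·k^0.44 = 0.111·k gives k* = (0.1/0.111)^(1/0.56) ≈ 0.8300.
MPK = 0.44·0.8300^(-0.56) ≈ 0.4884.
MPK > n+g+δ = 0.111, so the economy is dynamically efficient (under-saving).

dynamically efficient; MPK ≈ 0.488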